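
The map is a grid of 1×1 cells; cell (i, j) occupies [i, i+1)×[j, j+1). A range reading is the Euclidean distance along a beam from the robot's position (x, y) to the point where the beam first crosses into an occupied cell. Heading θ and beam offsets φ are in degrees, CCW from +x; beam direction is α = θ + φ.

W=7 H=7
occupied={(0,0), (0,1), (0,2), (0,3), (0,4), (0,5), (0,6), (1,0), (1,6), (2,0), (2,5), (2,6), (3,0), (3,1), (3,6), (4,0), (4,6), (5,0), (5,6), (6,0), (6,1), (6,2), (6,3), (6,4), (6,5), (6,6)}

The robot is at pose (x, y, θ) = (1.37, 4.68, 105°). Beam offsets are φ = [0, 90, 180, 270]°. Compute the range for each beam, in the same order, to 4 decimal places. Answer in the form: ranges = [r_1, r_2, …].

ranges = [1.3666, 0.3831, 3.8098, 1.2364]

beam 1: φ=0°, α=105°
  dir = (cos 105°, sin 105°) = (-0.2588, 0.9659); from cell (1,4)
  next x-line at t=1.4296, next y-line at t=0.3313; Δt_x=3.8637, Δt_y=1.0353
    y: enter (1,5) at t=0.3313
    y: enter (1,6) at t=1.3666 ← occupied
  → r_1 = 1.3666
beam 2: φ=90°, α=195°
  dir = (cos 195°, sin 195°) = (-0.9659, -0.2588); from cell (1,4)
  next x-line at t=0.3831, next y-line at t=2.6273; Δt_x=1.0353, Δt_y=3.8637
    x: enter (0,4) at t=0.3831 ← occupied
  → r_2 = 0.3831
beam 3: φ=180°, α=285°
  dir = (cos 285°, sin 285°) = (0.2588, -0.9659); from cell (1,4)
  next x-line at t=2.4341, next y-line at t=0.7040; Δt_x=3.8637, Δt_y=1.0353
    y: enter (1,3) at t=0.7040
    y: enter (1,2) at t=1.7393
    x: enter (2,2) at t=2.4341
    y: enter (2,1) at t=2.7745
    y: enter (2,0) at t=3.8098 ← occupied
  → r_3 = 3.8098
beam 4: φ=270°, α=15°
  dir = (cos 15°, sin 15°) = (0.9659, 0.2588); from cell (1,4)
  next x-line at t=0.6522, next y-line at t=1.2364; Δt_x=1.0353, Δt_y=3.8637
    x: enter (2,4) at t=0.6522
    y: enter (2,5) at t=1.2364 ← occupied
  → r_4 = 1.2364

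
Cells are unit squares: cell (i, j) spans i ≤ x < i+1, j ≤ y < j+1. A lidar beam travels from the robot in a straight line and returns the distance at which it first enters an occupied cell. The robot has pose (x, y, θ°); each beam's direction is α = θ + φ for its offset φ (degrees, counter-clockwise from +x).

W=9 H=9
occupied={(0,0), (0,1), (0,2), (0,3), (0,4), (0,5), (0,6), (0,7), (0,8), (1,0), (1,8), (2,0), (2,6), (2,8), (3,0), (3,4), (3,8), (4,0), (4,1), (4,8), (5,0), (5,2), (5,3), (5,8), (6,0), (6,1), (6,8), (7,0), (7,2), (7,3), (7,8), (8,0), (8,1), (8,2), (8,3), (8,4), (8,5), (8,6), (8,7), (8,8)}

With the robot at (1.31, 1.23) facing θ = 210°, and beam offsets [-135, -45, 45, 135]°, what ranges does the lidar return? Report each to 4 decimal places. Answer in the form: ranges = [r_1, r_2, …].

ranges = [4.9383, 0.3209, 0.2381, 0.8887]

beam 1: φ=-135°, α=75°
  cosα=0.2588 sinα=0.9659 | (1,1) | tMaxX 2.6660 tMaxY 0.7972 | tΔX 3.8637 tΔY 1.0353
    t=0.7972 [y] (1,2)
    t=1.8324 [y] (1,3)
    t=2.6660 [x] (2,3)
    t=2.8677 [y] (2,4)
    t=3.9030 [y] (2,5)
    t=4.9383 [y] (2,6) — stop
  → r_1 = 4.9383
beam 2: φ=-45°, α=165°
  cosα=-0.9659 sinα=0.2588 | (1,1) | tMaxX 0.3209 tMaxY 2.9751 | tΔX 1.0353 tΔY 3.8637
    t=0.3209 [x] (0,1) — stop
  → r_2 = 0.3209
beam 3: φ=45°, α=255°
  cosα=-0.2588 sinα=-0.9659 | (1,1) | tMaxX 1.1977 tMaxY 0.2381 | tΔX 3.8637 tΔY 1.0353
    t=0.2381 [y] (1,0) — stop
  → r_3 = 0.2381
beam 4: φ=135°, α=345°
  cosα=0.9659 sinα=-0.2588 | (1,1) | tMaxX 0.7143 tMaxY 0.8887 | tΔX 1.0353 tΔY 3.8637
    t=0.7143 [x] (2,1)
    t=0.8887 [y] (2,0) — stop
  → r_4 = 0.8887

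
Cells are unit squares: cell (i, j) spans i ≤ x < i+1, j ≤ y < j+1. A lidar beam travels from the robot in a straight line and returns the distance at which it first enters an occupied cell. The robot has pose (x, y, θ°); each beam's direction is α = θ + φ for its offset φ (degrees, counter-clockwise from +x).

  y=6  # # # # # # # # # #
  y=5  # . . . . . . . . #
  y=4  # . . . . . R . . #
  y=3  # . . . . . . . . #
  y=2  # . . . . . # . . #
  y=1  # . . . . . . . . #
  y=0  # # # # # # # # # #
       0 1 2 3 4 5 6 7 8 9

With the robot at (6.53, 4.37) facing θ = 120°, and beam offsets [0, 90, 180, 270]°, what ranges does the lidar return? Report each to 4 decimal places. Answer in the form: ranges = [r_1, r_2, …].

beam 1: φ=0°, α=120°
  dir = (cos 120°, sin 120°) = (-0.5000, 0.8660); from cell (6,4)
  next x-line at t=1.0600, next y-line at t=0.7275; Δt_x=2.0000, Δt_y=1.1547
    y: enter (6,5) at t=0.7275
    x: enter (5,5) at t=1.0600
    y: enter (5,6) at t=1.8822 ← occupied
  → r_1 = 1.8822
beam 2: φ=90°, α=210°
  dir = (cos 210°, sin 210°) = (-0.8660, -0.5000); from cell (6,4)
  next x-line at t=0.6120, next y-line at t=0.7400; Δt_x=1.1547, Δt_y=2.0000
    x: enter (5,4) at t=0.6120
    y: enter (5,3) at t=0.7400
    x: enter (4,3) at t=1.7667
    y: enter (4,2) at t=2.7400
    x: enter (3,2) at t=2.9214
    x: enter (2,2) at t=4.0761
    y: enter (2,1) at t=4.7400
    x: enter (1,1) at t=5.2308
    x: enter (0,1) at t=6.3855 ← occupied
  → r_2 = 6.3855
beam 3: φ=180°, α=300°
  dir = (cos 300°, sin 300°) = (0.5000, -0.8660); from cell (6,4)
  next x-line at t=0.9400, next y-line at t=0.4272; Δt_x=2.0000, Δt_y=1.1547
    y: enter (6,3) at t=0.4272
    x: enter (7,3) at t=0.9400
    y: enter (7,2) at t=1.5819
    y: enter (7,1) at t=2.7366
    x: enter (8,1) at t=2.9400
    y: enter (8,0) at t=3.8913 ← occupied
  → r_3 = 3.8913
beam 4: φ=270°, α=30°
  dir = (cos 30°, sin 30°) = (0.8660, 0.5000); from cell (6,4)
  next x-line at t=0.5427, next y-line at t=1.2600; Δt_x=1.1547, Δt_y=2.0000
    x: enter (7,4) at t=0.5427
    y: enter (7,5) at t=1.2600
    x: enter (8,5) at t=1.6974
    x: enter (9,5) at t=2.8521 ← occupied
  → r_4 = 2.8521

ranges = [1.8822, 6.3855, 3.8913, 2.8521]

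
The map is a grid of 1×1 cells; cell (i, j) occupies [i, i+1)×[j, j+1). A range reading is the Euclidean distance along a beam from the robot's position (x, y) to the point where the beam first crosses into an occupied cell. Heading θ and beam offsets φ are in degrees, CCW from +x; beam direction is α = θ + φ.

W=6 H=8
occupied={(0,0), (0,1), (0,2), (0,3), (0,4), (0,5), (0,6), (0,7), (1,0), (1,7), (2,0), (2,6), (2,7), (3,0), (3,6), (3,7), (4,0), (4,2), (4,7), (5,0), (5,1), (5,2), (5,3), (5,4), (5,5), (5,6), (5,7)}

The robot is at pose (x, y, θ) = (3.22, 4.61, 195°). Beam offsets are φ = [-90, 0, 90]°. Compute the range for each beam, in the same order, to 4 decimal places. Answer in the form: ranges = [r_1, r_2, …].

ranges = [1.4390, 2.2983, 3.7373]

beam 1: φ=-90°, α=105°
  cosα=-0.2588 sinα=0.9659 | (3,4) | tMaxX 0.8500 tMaxY 0.4038 | tΔX 3.8637 tΔY 1.0353
    t=0.4038 [y] (3,5)
    t=0.8500 [x] (2,5)
    t=1.4390 [y] (2,6) — stop
  → r_1 = 1.4390
beam 2: φ=0°, α=195°
  cosα=-0.9659 sinα=-0.2588 | (3,4) | tMaxX 0.2278 tMaxY 2.3569 | tΔX 1.0353 tΔY 3.8637
    t=0.2278 [x] (2,4)
    t=1.2630 [x] (1,4)
    t=2.2983 [x] (0,4) — stop
  → r_2 = 2.2983
beam 3: φ=90°, α=285°
  cosα=0.2588 sinα=-0.9659 | (3,4) | tMaxX 3.0137 tMaxY 0.6315 | tΔX 3.8637 tΔY 1.0353
    t=0.6315 [y] (3,3)
    t=1.6668 [y] (3,2)
    t=2.7021 [y] (3,1)
    t=3.0137 [x] (4,1)
    t=3.7373 [y] (4,0) — stop
  → r_3 = 3.7373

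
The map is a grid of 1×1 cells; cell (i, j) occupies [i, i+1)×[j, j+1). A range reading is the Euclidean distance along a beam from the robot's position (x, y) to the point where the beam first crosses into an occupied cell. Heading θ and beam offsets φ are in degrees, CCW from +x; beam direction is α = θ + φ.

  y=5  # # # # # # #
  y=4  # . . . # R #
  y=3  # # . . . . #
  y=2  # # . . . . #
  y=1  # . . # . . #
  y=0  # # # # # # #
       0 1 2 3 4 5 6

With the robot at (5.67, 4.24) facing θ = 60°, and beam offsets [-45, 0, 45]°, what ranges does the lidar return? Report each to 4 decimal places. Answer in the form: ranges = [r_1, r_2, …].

beam 1: φ=-45°, α=15°
  d=(0.9659,0.2588)  start (5,4)  tX=0.3416 tY=2.9364  stride 1/|dx|=1.0353 1/|dy|=3.8637
    cross x-line → (6,4), t=0.3416 (wall)
  → r_1 = 0.3416
beam 2: φ=0°, α=60°
  d=(0.5000,0.8660)  start (5,4)  tX=0.6600 tY=0.8776  stride 1/|dx|=2.0000 1/|dy|=1.1547
    cross x-line → (6,4), t=0.6600 (wall)
  → r_2 = 0.6600
beam 3: φ=45°, α=105°
  d=(-0.2588,0.9659)  start (5,4)  tX=2.5887 tY=0.7868  stride 1/|dx|=3.8637 1/|dy|=1.0353
    cross y-line → (5,5), t=0.7868 (wall)
  → r_3 = 0.7868

ranges = [0.3416, 0.6600, 0.7868]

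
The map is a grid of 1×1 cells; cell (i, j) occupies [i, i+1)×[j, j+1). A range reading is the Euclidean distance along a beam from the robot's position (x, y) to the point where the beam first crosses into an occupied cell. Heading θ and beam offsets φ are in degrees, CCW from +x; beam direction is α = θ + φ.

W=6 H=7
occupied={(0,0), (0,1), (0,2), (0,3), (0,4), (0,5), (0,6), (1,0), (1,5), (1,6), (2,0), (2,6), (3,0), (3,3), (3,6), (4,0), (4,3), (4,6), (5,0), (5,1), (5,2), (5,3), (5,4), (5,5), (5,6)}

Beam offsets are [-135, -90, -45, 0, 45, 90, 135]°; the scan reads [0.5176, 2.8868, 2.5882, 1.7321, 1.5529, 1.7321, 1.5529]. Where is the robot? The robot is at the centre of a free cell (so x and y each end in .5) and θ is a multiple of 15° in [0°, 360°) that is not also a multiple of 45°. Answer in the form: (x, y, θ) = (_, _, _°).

Enumerate (i+0.5, j+0.5, θ) over the 17 free cells and 16 admissible headings. For each, cast all 7 beams and compare to the given ranges.
  (3.5, 2.5, 150°): beam 1 = 1.5529 ≠ 0.5176 ✗
  (4.5, 4.5, 120°): beam 2 = 0.5774 ≠ 2.8868 ✗
  (4.5, 1.5, 165°): beam 1 = 0.5774 ≠ 0.5176 ✗
  (3.5, 1.5, 330°): beam 1 = 1.9319 ≠ 0.5176 ✗
  …
  (3.5, 2.5, 240°): r_1=0.5176, r_2=2.8868, r_3=2.5882, r_4=1.7321, r_5=1.5529, r_6=1.7321, r_7=1.5529 — all match ✓
No second candidate reproduces the full scan.

(x, y, θ) = (3.5, 2.5, 240°)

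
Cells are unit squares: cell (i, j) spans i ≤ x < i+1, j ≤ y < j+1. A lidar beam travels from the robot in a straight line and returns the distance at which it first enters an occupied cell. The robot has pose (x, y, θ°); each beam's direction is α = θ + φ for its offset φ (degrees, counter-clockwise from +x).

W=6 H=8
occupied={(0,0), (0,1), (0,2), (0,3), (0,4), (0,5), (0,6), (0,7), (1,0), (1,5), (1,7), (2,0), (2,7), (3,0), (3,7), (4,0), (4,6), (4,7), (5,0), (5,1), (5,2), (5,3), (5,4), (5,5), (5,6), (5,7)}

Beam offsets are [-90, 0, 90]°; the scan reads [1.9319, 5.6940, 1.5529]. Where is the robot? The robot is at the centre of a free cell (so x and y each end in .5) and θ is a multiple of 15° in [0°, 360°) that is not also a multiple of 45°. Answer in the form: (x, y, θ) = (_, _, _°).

Candidates: 22 free-cell centres × 16 headings = 352 poses. Raycast each; keep the one whose scan matches to 4 dp.
  (2.5, 3.5, 75°): beam 1 = 2.5882 ≠ 1.9319 ✗
  (2.5, 5.5, 300°): beam 1 = 0.5774 ≠ 1.9319 ✗
  (3.5, 2.5, 285°): beam 1 = 2.5882 ≠ 1.9319 ✗
  …
  (2.5, 1.5, 75°): r_1=1.9319, r_2=5.6940, r_3=1.5529 — all match ✓
Only this pose fits every beam.

(x, y, θ) = (2.5, 1.5, 75°)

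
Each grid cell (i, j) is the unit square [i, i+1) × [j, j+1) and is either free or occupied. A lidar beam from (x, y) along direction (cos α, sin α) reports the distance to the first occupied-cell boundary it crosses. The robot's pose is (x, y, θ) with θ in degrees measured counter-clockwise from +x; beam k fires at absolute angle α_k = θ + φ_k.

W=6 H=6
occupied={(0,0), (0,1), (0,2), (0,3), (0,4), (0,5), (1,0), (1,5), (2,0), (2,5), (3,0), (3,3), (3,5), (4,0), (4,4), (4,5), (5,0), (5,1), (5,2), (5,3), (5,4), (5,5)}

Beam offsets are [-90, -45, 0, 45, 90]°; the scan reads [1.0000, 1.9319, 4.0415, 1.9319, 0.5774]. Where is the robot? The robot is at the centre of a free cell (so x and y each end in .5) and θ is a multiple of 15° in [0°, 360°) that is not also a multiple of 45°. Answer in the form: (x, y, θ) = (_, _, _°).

Candidates: 14 free-cell centres × 16 headings = 224 poses. Raycast each; keep the one whose scan matches to 4 dp.
  (1.5, 2.5, 255°): beam 1 = 0.5176 ≠ 1.0000 ✗
  (2.5, 1.5, 165°): beam 1 = 1.9319 ≠ 1.0000 ✗
  (3.5, 2.5, 240°): beam 1 = 2.8868 ≠ 1.0000 ✗
  …
  (4.5, 1.5, 150°): r_1=1.0000, r_2=1.9319, r_3=4.0415, r_4=1.9319, r_5=0.5774 — all match ✓
No second candidate reproduces the full scan.

(x, y, θ) = (4.5, 1.5, 150°)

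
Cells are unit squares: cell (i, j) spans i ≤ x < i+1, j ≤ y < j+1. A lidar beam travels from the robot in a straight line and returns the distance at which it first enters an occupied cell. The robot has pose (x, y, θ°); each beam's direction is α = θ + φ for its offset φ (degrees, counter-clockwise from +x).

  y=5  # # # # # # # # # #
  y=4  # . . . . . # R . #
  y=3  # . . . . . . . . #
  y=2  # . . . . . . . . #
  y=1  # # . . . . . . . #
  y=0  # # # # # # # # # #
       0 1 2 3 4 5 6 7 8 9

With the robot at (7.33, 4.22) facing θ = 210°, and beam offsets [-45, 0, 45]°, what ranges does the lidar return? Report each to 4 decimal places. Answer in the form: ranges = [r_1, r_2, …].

beam 1: φ=-45°, α=165°
  dir = (cos 165°, sin 165°) = (-0.9659, 0.2588); from cell (7,4)
  next x-line at t=0.3416, next y-line at t=3.0137; Δt_x=1.0353, Δt_y=3.8637
    x: enter (6,4) at t=0.3416 ← occupied
  → r_1 = 0.3416
beam 2: φ=0°, α=210°
  dir = (cos 210°, sin 210°) = (-0.8660, -0.5000); from cell (7,4)
  next x-line at t=0.3811, next y-line at t=0.4400; Δt_x=1.1547, Δt_y=2.0000
    x: enter (6,4) at t=0.3811 ← occupied
  → r_2 = 0.3811
beam 3: φ=45°, α=255°
  dir = (cos 255°, sin 255°) = (-0.2588, -0.9659); from cell (7,4)
  next x-line at t=1.2750, next y-line at t=0.2278; Δt_x=3.8637, Δt_y=1.0353
    y: enter (7,3) at t=0.2278
    y: enter (7,2) at t=1.2630
    x: enter (6,2) at t=1.2750
    y: enter (6,1) at t=2.2983
    y: enter (6,0) at t=3.3336 ← occupied
  → r_3 = 3.3336

ranges = [0.3416, 0.3811, 3.3336]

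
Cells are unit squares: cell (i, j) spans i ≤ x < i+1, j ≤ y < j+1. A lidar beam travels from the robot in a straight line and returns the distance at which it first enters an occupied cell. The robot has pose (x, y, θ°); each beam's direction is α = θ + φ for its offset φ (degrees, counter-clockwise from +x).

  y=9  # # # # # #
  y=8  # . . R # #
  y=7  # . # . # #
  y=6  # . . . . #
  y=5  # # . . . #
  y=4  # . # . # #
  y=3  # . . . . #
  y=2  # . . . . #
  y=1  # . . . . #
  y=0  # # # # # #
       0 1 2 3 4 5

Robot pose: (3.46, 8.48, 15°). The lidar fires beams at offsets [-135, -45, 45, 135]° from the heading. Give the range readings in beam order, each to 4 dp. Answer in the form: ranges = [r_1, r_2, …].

ranges = [0.9200, 0.6235, 0.6004, 1.0400]

beam 1: φ=-135°, α=240°
  dir = (cos 240°, sin 240°) = (-0.5000, -0.8660); from cell (3,8)
  next x-line at t=0.9200, next y-line at t=0.5543; Δt_x=2.0000, Δt_y=1.1547
    y: enter (3,7) at t=0.5543
    x: enter (2,7) at t=0.9200 ← occupied
  → r_1 = 0.9200
beam 2: φ=-45°, α=330°
  dir = (cos 330°, sin 330°) = (0.8660, -0.5000); from cell (3,8)
  next x-line at t=0.6235, next y-line at t=0.9600; Δt_x=1.1547, Δt_y=2.0000
    x: enter (4,8) at t=0.6235 ← occupied
  → r_2 = 0.6235
beam 3: φ=45°, α=60°
  dir = (cos 60°, sin 60°) = (0.5000, 0.8660); from cell (3,8)
  next x-line at t=1.0800, next y-line at t=0.6004; Δt_x=2.0000, Δt_y=1.1547
    y: enter (3,9) at t=0.6004 ← occupied
  → r_3 = 0.6004
beam 4: φ=135°, α=150°
  dir = (cos 150°, sin 150°) = (-0.8660, 0.5000); from cell (3,8)
  next x-line at t=0.5312, next y-line at t=1.0400; Δt_x=1.1547, Δt_y=2.0000
    x: enter (2,8) at t=0.5312
    y: enter (2,9) at t=1.0400 ← occupied
  → r_4 = 1.0400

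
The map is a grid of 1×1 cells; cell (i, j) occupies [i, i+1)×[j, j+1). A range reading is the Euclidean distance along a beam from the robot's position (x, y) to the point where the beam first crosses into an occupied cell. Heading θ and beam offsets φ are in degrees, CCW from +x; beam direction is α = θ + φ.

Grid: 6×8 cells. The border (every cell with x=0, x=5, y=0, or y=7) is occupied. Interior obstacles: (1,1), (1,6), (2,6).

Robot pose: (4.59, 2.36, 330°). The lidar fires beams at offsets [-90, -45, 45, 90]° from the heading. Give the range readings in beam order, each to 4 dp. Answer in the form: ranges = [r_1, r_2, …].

ranges = [1.5704, 1.4080, 0.4245, 0.8200]

beam 1: φ=-90°, α=240°
  direction (-0.5000, -0.8660); cell (4,2); t to first gridline: x 1.1800, y 0.4157 (then +2.0000 / +1.1547)
    (4,1) via y @ 0.4157
    (3,1) via x @ 1.1800
    (3,0) via y @ 1.5704  # hit
  → r_1 = 1.5704
beam 2: φ=-45°, α=285°
  direction (0.2588, -0.9659); cell (4,2); t to first gridline: x 1.5841, y 0.3727 (then +3.8637 / +1.0353)
    (4,1) via y @ 0.3727
    (4,0) via y @ 1.4080  # hit
  → r_2 = 1.4080
beam 3: φ=45°, α=15°
  direction (0.9659, 0.2588); cell (4,2); t to first gridline: x 0.4245, y 2.4728 (then +1.0353 / +3.8637)
    (5,2) via x @ 0.4245  # hit
  → r_3 = 0.4245
beam 4: φ=90°, α=60°
  direction (0.5000, 0.8660); cell (4,2); t to first gridline: x 0.8200, y 0.7390 (then +2.0000 / +1.1547)
    (4,3) via y @ 0.7390
    (5,3) via x @ 0.8200  # hit
  → r_4 = 0.8200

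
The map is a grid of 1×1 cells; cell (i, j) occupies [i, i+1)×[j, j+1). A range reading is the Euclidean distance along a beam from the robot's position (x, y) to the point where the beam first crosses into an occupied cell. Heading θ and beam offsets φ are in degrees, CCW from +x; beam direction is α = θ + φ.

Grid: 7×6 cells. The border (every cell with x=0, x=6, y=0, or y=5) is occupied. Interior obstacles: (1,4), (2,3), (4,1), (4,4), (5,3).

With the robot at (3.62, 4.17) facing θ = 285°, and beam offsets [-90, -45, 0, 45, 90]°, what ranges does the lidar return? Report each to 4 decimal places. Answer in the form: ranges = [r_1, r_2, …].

ranges = [0.6568, 1.2400, 2.2465, 1.5935, 0.3934]

beam 1: φ=-90°, α=195°
  dir = (cos 195°, sin 195°) = (-0.9659, -0.2588); from cell (3,4)
  next x-line at t=0.6419, next y-line at t=0.6568; Δt_x=1.0353, Δt_y=3.8637
    x: enter (2,4) at t=0.6419
    y: enter (2,3) at t=0.6568 ← occupied
  → r_1 = 0.6568
beam 2: φ=-45°, α=240°
  dir = (cos 240°, sin 240°) = (-0.5000, -0.8660); from cell (3,4)
  next x-line at t=1.2400, next y-line at t=0.1963; Δt_x=2.0000, Δt_y=1.1547
    y: enter (3,3) at t=0.1963
    x: enter (2,3) at t=1.2400 ← occupied
  → r_2 = 1.2400
beam 3: φ=0°, α=285°
  dir = (cos 285°, sin 285°) = (0.2588, -0.9659); from cell (3,4)
  next x-line at t=1.4682, next y-line at t=0.1760; Δt_x=3.8637, Δt_y=1.0353
    y: enter (3,3) at t=0.1760
    y: enter (3,2) at t=1.2113
    x: enter (4,2) at t=1.4682
    y: enter (4,1) at t=2.2465 ← occupied
  → r_3 = 2.2465
beam 4: φ=45°, α=330°
  dir = (cos 330°, sin 330°) = (0.8660, -0.5000); from cell (3,4)
  next x-line at t=0.4388, next y-line at t=0.3400; Δt_x=1.1547, Δt_y=2.0000
    y: enter (3,3) at t=0.3400
    x: enter (4,3) at t=0.4388
    x: enter (5,3) at t=1.5935 ← occupied
  → r_4 = 1.5935
beam 5: φ=90°, α=15°
  dir = (cos 15°, sin 15°) = (0.9659, 0.2588); from cell (3,4)
  next x-line at t=0.3934, next y-line at t=3.2069; Δt_x=1.0353, Δt_y=3.8637
    x: enter (4,4) at t=0.3934 ← occupied
  → r_5 = 0.3934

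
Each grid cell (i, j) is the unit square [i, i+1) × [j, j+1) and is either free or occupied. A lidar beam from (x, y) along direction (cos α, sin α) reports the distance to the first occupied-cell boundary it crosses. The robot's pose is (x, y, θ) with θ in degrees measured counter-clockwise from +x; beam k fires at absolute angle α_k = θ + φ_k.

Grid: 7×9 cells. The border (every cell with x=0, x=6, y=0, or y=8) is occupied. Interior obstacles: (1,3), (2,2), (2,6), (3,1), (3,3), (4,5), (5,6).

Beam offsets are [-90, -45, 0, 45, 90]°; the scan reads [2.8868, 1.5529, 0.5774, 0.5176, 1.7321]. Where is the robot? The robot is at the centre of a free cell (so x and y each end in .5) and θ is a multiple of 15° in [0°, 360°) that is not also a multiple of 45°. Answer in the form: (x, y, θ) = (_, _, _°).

(x, y, θ) = (4.5, 3.5, 150°)

Enumerate (i+0.5, j+0.5, θ) over the 28 free cells and 16 admissible headings. For each, cast all 5 beams and compare to the given ranges.
  (4.5, 1.5, 75°): beam 1 = 1.5529 ≠ 2.8868 ✗
  (1.5, 5.5, 255°): beam 1 = 0.5176 ≠ 2.8868 ✗
  (1.5, 4.5, 195°): beam 1 = 1.9319 ≠ 2.8868 ✗
  …
  (4.5, 3.5, 150°): r_1=2.8868, r_2=1.5529, r_3=0.5774, r_4=0.5176, r_5=1.7321 — all match ✓
Unique over the lattice → pose = (4.5, 3.5, 150°).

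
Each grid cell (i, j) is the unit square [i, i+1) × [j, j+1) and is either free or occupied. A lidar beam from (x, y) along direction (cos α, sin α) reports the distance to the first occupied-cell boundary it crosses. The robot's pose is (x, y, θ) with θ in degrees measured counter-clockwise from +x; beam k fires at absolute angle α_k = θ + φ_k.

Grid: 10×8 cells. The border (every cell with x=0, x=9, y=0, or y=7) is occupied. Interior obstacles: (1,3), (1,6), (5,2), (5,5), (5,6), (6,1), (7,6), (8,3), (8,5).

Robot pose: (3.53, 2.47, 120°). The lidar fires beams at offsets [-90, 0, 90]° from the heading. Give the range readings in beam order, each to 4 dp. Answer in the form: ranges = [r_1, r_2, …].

beam 1: φ=-90°, α=30°
  dir = (cos 30°, sin 30°) = (0.8660, 0.5000); from cell (3,2)
  next x-line at t=0.5427, next y-line at t=1.0600; Δt_x=1.1547, Δt_y=2.0000
    x: enter (4,2) at t=0.5427
    y: enter (4,3) at t=1.0600
    x: enter (5,3) at t=1.6974
    x: enter (6,3) at t=2.8521
    y: enter (6,4) at t=3.0600
    x: enter (7,4) at t=4.0068
    y: enter (7,5) at t=5.0600
    x: enter (8,5) at t=5.1615 ← occupied
  → r_1 = 5.1615
beam 2: φ=0°, α=120°
  dir = (cos 120°, sin 120°) = (-0.5000, 0.8660); from cell (3,2)
  next x-line at t=1.0600, next y-line at t=0.6120; Δt_x=2.0000, Δt_y=1.1547
    y: enter (3,3) at t=0.6120
    x: enter (2,3) at t=1.0600
    y: enter (2,4) at t=1.7667
    y: enter (2,5) at t=2.9214
    x: enter (1,5) at t=3.0600
    y: enter (1,6) at t=4.0761 ← occupied
  → r_2 = 4.0761
beam 3: φ=90°, α=210°
  dir = (cos 210°, sin 210°) = (-0.8660, -0.5000); from cell (3,2)
  next x-line at t=0.6120, next y-line at t=0.9400; Δt_x=1.1547, Δt_y=2.0000
    x: enter (2,2) at t=0.6120
    y: enter (2,1) at t=0.9400
    x: enter (1,1) at t=1.7667
    x: enter (0,1) at t=2.9214 ← occupied
  → r_3 = 2.9214

ranges = [5.1615, 4.0761, 2.9214]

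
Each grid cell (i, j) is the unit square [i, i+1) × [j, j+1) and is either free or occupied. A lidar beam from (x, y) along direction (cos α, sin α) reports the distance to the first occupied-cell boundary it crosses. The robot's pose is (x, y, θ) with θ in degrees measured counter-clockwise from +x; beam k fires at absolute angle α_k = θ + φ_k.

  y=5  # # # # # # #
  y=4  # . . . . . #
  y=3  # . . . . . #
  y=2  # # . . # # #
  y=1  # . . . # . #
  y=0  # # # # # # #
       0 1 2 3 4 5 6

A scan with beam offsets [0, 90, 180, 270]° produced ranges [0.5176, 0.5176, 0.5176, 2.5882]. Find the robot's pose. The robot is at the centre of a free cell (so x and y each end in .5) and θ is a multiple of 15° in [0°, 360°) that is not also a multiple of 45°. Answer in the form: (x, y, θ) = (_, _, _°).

(x, y, θ) = (1.5, 1.5, 105°)

The pose lattice has 16·16 = 256 candidates. Test each by forward raycasting.
  (2.5, 1.5, 30°): beam 1 = 1.7321 ≠ 0.5176 ✗
  (3.5, 3.5, 120°): beam 1 = 1.7321 ≠ 0.5176 ✗
  (3.5, 4.5, 150°): beam 1 = 1.0000 ≠ 0.5176 ✗
  (3.5, 2.5, 75°): beam 1 = 2.5882 ≠ 0.5176 ✗
  (3.5, 1.5, 15°): beam 2 = 3.6235 ≠ 0.5176 ✗
  …
  (1.5, 1.5, 105°): r_1=0.5176, r_2=0.5176, r_3=0.5176, r_4=2.5882 — all match ✓
Unique over the lattice → pose = (1.5, 1.5, 105°).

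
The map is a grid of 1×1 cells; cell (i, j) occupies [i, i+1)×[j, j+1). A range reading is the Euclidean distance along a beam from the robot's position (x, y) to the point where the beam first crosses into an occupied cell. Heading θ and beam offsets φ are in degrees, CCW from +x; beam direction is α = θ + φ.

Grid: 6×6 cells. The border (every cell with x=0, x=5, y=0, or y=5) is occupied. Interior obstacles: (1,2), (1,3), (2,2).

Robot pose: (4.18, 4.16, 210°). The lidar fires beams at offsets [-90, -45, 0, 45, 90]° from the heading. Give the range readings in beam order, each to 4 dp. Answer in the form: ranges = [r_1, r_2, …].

ranges = [0.9699, 3.2455, 2.3200, 3.2715, 1.6400]

beam 1: φ=-90°, α=120°
  direction (-0.5000, 0.8660); cell (4,4); t to first gridline: x 0.3600, y 0.9699 (then +2.0000 / +1.1547)
    (3,4) via x @ 0.3600
    (3,5) via y @ 0.9699  # hit
  → r_1 = 0.9699
beam 2: φ=-45°, α=165°
  direction (-0.9659, 0.2588); cell (4,4); t to first gridline: x 0.1863, y 3.2455 (then +1.0353 / +3.8637)
    (3,4) via x @ 0.1863
    (2,4) via x @ 1.2216
    (1,4) via x @ 2.2569
    (1,5) via y @ 3.2455  # hit
  → r_2 = 3.2455
beam 3: φ=0°, α=210°
  direction (-0.8660, -0.5000); cell (4,4); t to first gridline: x 0.2078, y 0.3200 (then +1.1547 / +2.0000)
    (3,4) via x @ 0.2078
    (3,3) via y @ 0.3200
    (2,3) via x @ 1.3625
    (2,2) via y @ 2.3200  # hit
  → r_3 = 2.3200
beam 4: φ=45°, α=255°
  direction (-0.2588, -0.9659); cell (4,4); t to first gridline: x 0.6955, y 0.1656 (then +3.8637 / +1.0353)
    (4,3) via y @ 0.1656
    (3,3) via x @ 0.6955
    (3,2) via y @ 1.2009
    (3,1) via y @ 2.2362
    (3,0) via y @ 3.2715  # hit
  → r_4 = 3.2715
beam 5: φ=90°, α=300°
  direction (0.5000, -0.8660); cell (4,4); t to first gridline: x 1.6400, y 0.1848 (then +2.0000 / +1.1547)
    (4,3) via y @ 0.1848
    (4,2) via y @ 1.3395
    (5,2) via x @ 1.6400  # hit
  → r_5 = 1.6400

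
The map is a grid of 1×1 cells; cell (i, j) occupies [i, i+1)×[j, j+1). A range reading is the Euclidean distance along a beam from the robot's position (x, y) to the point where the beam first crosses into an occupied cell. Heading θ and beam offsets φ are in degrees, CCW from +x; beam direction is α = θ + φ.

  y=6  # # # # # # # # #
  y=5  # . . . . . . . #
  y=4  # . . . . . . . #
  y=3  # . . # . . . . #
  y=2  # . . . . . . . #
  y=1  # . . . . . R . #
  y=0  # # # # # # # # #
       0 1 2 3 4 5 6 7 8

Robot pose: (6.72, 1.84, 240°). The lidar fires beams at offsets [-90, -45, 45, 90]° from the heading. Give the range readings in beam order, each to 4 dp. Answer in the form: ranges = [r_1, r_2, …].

ranges = [3.1408, 3.2455, 0.8696, 1.4780]

beam 1: φ=-90°, α=150°
  d=(-0.8660,0.5000)  start (6,1)  tX=0.8314 tY=0.3200  stride 1/|dx|=1.1547 1/|dy|=2.0000
    cross y-line → (6,2), t=0.3200
    cross x-line → (5,2), t=0.8314
    cross x-line → (4,2), t=1.9861
    cross y-line → (4,3), t=2.3200
    cross x-line → (3,3), t=3.1408 (wall)
  → r_1 = 3.1408
beam 2: φ=-45°, α=195°
  d=(-0.9659,-0.2588)  start (6,1)  tX=0.7454 tY=3.2455  stride 1/|dx|=1.0353 1/|dy|=3.8637
    cross x-line → (5,1), t=0.7454
    cross x-line → (4,1), t=1.7807
    cross x-line → (3,1), t=2.8160
    cross y-line → (3,0), t=3.2455 (wall)
  → r_2 = 3.2455
beam 3: φ=45°, α=285°
  d=(0.2588,-0.9659)  start (6,1)  tX=1.0818 tY=0.8696  stride 1/|dx|=3.8637 1/|dy|=1.0353
    cross y-line → (6,0), t=0.8696 (wall)
  → r_3 = 0.8696
beam 4: φ=90°, α=330°
  d=(0.8660,-0.5000)  start (6,1)  tX=0.3233 tY=1.6800  stride 1/|dx|=1.1547 1/|dy|=2.0000
    cross x-line → (7,1), t=0.3233
    cross x-line → (8,1), t=1.4780 (wall)
  → r_4 = 1.4780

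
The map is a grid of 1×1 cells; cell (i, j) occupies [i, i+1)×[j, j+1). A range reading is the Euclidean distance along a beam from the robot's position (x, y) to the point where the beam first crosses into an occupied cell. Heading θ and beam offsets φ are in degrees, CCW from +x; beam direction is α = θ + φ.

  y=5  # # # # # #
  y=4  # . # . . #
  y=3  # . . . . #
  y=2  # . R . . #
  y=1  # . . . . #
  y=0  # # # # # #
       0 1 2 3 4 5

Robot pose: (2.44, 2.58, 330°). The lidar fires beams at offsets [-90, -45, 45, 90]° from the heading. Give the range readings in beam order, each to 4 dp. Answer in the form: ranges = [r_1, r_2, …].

beam 1: φ=-90°, α=240°
  dir = (cos 240°, sin 240°) = (-0.5000, -0.8660); from cell (2,2)
  next x-line at t=0.8800, next y-line at t=0.6697; Δt_x=2.0000, Δt_y=1.1547
    y: enter (2,1) at t=0.6697
    x: enter (1,1) at t=0.8800
    y: enter (1,0) at t=1.8244 ← occupied
  → r_1 = 1.8244
beam 2: φ=-45°, α=285°
  dir = (cos 285°, sin 285°) = (0.2588, -0.9659); from cell (2,2)
  next x-line at t=2.1637, next y-line at t=0.6005; Δt_x=3.8637, Δt_y=1.0353
    y: enter (2,1) at t=0.6005
    y: enter (2,0) at t=1.6357 ← occupied
  → r_2 = 1.6357
beam 3: φ=45°, α=15°
  dir = (cos 15°, sin 15°) = (0.9659, 0.2588); from cell (2,2)
  next x-line at t=0.5798, next y-line at t=1.6228; Δt_x=1.0353, Δt_y=3.8637
    x: enter (3,2) at t=0.5798
    x: enter (4,2) at t=1.6150
    y: enter (4,3) at t=1.6228
    x: enter (5,3) at t=2.6503 ← occupied
  → r_3 = 2.6503
beam 4: φ=90°, α=60°
  dir = (cos 60°, sin 60°) = (0.5000, 0.8660); from cell (2,2)
  next x-line at t=1.1200, next y-line at t=0.4850; Δt_x=2.0000, Δt_y=1.1547
    y: enter (2,3) at t=0.4850
    x: enter (3,3) at t=1.1200
    y: enter (3,4) at t=1.6397
    y: enter (3,5) at t=2.7944 ← occupied
  → r_4 = 2.7944

ranges = [1.8244, 1.6357, 2.6503, 2.7944]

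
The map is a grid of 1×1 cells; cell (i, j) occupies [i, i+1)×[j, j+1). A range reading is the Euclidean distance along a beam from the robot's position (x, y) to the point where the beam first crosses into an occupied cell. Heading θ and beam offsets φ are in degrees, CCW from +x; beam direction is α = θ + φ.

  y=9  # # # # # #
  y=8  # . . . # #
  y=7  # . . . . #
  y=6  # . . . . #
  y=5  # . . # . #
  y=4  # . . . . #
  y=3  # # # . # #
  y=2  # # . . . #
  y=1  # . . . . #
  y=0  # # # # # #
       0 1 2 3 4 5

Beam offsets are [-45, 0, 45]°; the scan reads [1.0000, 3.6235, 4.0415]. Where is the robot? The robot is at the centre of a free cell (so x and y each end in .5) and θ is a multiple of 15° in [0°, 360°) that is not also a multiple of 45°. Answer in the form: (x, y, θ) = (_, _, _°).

Candidates: 26 free-cell centres × 16 headings = 416 poses. Raycast each; keep the one whose scan matches to 4 dp.
  (2.5, 8.5, 75°): beam 2 = 0.5176 ≠ 3.6235 ✗
  (3.5, 6.5, 195°): beam 1 = 2.8868 ≠ 1.0000 ✗
  (2.5, 2.5, 75°): beam 1 = 1.7321 ≠ 1.0000 ✗
  (4.5, 4.5, 120°): beam 1 = 1.9319 ≠ 1.0000 ✗
  …
  (1.5, 7.5, 285°): r_1=1.0000, r_2=3.6235, r_3=4.0415 — all match ✓
Unique over the lattice → pose = (1.5, 7.5, 285°).

(x, y, θ) = (1.5, 7.5, 285°)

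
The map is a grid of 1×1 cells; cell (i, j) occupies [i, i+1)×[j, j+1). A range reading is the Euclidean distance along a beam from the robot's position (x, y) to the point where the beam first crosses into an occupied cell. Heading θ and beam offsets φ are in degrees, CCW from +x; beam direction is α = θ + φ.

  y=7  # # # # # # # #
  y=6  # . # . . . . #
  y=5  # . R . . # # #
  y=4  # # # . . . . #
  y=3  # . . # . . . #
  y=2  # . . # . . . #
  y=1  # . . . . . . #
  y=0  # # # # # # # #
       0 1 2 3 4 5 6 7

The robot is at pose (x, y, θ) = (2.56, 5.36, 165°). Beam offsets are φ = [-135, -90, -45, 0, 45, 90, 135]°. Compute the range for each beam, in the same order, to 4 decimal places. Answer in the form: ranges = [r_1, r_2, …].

ranges = [3.2800, 0.6626, 0.7390, 1.6150, 0.7200, 0.3727, 0.4157]

beam 1: φ=-135°, α=30°
  d=(0.8660,0.5000)  start (2,5)  tX=0.5081 tY=1.2800  stride 1/|dx|=1.1547 1/|dy|=2.0000
    cross x-line → (3,5), t=0.5081
    cross y-line → (3,6), t=1.2800
    cross x-line → (4,6), t=1.6628
    cross x-line → (5,6), t=2.8175
    cross y-line → (5,7), t=3.2800 (wall)
  → r_1 = 3.2800
beam 2: φ=-90°, α=75°
  d=(0.2588,0.9659)  start (2,5)  tX=1.7000 tY=0.6626  stride 1/|dx|=3.8637 1/|dy|=1.0353
    cross y-line → (2,6), t=0.6626 (wall)
  → r_2 = 0.6626
beam 3: φ=-45°, α=120°
  d=(-0.5000,0.8660)  start (2,5)  tX=1.1200 tY=0.7390  stride 1/|dx|=2.0000 1/|dy|=1.1547
    cross y-line → (2,6), t=0.7390 (wall)
  → r_3 = 0.7390
beam 4: φ=0°, α=165°
  d=(-0.9659,0.2588)  start (2,5)  tX=0.5798 tY=2.4728  stride 1/|dx|=1.0353 1/|dy|=3.8637
    cross x-line → (1,5), t=0.5798
    cross x-line → (0,5), t=1.6150 (wall)
  → r_4 = 1.6150
beam 5: φ=45°, α=210°
  d=(-0.8660,-0.5000)  start (2,5)  tX=0.6466 tY=0.7200  stride 1/|dx|=1.1547 1/|dy|=2.0000
    cross x-line → (1,5), t=0.6466
    cross y-line → (1,4), t=0.7200 (wall)
  → r_5 = 0.7200
beam 6: φ=90°, α=255°
  d=(-0.2588,-0.9659)  start (2,5)  tX=2.1637 tY=0.3727  stride 1/|dx|=3.8637 1/|dy|=1.0353
    cross y-line → (2,4), t=0.3727 (wall)
  → r_6 = 0.3727
beam 7: φ=135°, α=300°
  d=(0.5000,-0.8660)  start (2,5)  tX=0.8800 tY=0.4157  stride 1/|dx|=2.0000 1/|dy|=1.1547
    cross y-line → (2,4), t=0.4157 (wall)
  → r_7 = 0.4157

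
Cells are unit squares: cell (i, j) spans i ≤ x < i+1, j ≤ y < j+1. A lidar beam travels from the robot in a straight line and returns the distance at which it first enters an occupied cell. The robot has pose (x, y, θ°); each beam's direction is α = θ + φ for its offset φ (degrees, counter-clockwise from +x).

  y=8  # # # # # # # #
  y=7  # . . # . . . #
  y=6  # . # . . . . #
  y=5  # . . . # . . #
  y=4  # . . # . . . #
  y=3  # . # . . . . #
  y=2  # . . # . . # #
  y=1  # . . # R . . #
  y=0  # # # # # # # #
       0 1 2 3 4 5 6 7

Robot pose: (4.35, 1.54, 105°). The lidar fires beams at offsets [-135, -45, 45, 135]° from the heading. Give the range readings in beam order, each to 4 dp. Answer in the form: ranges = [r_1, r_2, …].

beam 1: φ=-135°, α=330°
  d=(0.8660,-0.5000)  start (4,1)  tX=0.7506 tY=1.0800  stride 1/|dx|=1.1547 1/|dy|=2.0000
    cross x-line → (5,1), t=0.7506
    cross y-line → (5,0), t=1.0800 (wall)
  → r_1 = 1.0800
beam 2: φ=-45°, α=60°
  d=(0.5000,0.8660)  start (4,1)  tX=1.3000 tY=0.5312  stride 1/|dx|=2.0000 1/|dy|=1.1547
    cross y-line → (4,2), t=0.5312
    cross x-line → (5,2), t=1.3000
    cross y-line → (5,3), t=1.6859
    cross y-line → (5,4), t=2.8406
    cross x-line → (6,4), t=3.3000
    cross y-line → (6,5), t=3.9953
    cross y-line → (6,6), t=5.1500
    cross x-line → (7,6), t=5.3000 (wall)
  → r_2 = 5.3000
beam 3: φ=45°, α=150°
  d=(-0.8660,0.5000)  start (4,1)  tX=0.4041 tY=0.9200  stride 1/|dx|=1.1547 1/|dy|=2.0000
    cross x-line → (3,1), t=0.4041 (wall)
  → r_3 = 0.4041
beam 4: φ=135°, α=240°
  d=(-0.5000,-0.8660)  start (4,1)  tX=0.7000 tY=0.6235  stride 1/|dx|=2.0000 1/|dy|=1.1547
    cross y-line → (4,0), t=0.6235 (wall)
  → r_4 = 0.6235

ranges = [1.0800, 5.3000, 0.4041, 0.6235]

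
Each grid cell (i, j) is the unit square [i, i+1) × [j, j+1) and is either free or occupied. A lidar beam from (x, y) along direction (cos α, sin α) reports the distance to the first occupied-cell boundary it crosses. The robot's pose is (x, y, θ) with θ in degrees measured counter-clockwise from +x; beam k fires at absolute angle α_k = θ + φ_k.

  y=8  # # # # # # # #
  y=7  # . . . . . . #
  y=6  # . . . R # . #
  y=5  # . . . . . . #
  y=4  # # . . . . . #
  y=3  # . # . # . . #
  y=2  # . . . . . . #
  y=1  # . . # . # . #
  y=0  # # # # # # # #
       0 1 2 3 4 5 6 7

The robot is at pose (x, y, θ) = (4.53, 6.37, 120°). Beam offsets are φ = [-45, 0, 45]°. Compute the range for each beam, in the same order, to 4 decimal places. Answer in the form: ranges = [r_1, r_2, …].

ranges = [1.6875, 1.8822, 3.6545]

beam 1: φ=-45°, α=75°
  dir = (cos 75°, sin 75°) = (0.2588, 0.9659); from cell (4,6)
  next x-line at t=1.8159, next y-line at t=0.6522; Δt_x=3.8637, Δt_y=1.0353
    y: enter (4,7) at t=0.6522
    y: enter (4,8) at t=1.6875 ← occupied
  → r_1 = 1.6875
beam 2: φ=0°, α=120°
  dir = (cos 120°, sin 120°) = (-0.5000, 0.8660); from cell (4,6)
  next x-line at t=1.0600, next y-line at t=0.7275; Δt_x=2.0000, Δt_y=1.1547
    y: enter (4,7) at t=0.7275
    x: enter (3,7) at t=1.0600
    y: enter (3,8) at t=1.8822 ← occupied
  → r_2 = 1.8822
beam 3: φ=45°, α=165°
  dir = (cos 165°, sin 165°) = (-0.9659, 0.2588); from cell (4,6)
  next x-line at t=0.5487, next y-line at t=2.4341; Δt_x=1.0353, Δt_y=3.8637
    x: enter (3,6) at t=0.5487
    x: enter (2,6) at t=1.5840
    y: enter (2,7) at t=2.4341
    x: enter (1,7) at t=2.6192
    x: enter (0,7) at t=3.6545 ← occupied
  → r_3 = 3.6545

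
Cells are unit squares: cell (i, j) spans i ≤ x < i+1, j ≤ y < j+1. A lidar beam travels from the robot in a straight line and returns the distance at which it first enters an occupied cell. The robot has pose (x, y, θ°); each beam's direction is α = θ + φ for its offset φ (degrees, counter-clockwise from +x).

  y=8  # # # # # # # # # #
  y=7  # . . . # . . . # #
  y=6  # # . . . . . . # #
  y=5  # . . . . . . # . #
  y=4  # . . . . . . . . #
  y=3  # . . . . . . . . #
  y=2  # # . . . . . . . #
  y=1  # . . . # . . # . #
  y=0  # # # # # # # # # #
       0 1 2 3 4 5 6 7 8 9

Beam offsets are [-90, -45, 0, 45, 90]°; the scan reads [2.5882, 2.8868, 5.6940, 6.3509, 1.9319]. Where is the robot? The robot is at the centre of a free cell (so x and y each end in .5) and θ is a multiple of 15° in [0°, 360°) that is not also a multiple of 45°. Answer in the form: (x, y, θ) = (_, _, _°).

The pose lattice has 48·16 = 768 candidates. Test each by forward raycasting.
  (2.5, 2.5, 210°): beam 1 = 3.0000 ≠ 2.5882 ✗
  (6.5, 3.5, 210°): beam 1 = 4.0415 ≠ 2.5882 ✗
  (2.5, 1.5, 255°): beam 1 = 1.5529 ≠ 2.5882 ✗
  (3.5, 5.5, 75°): beam 1 = 5.6940 ≠ 2.5882 ✗
  …
  (6.5, 2.5, 105°): r_1=2.5882, r_2=2.8868, r_3=5.6940, r_4=6.3509, r_5=1.9319 — all match ✓
No second candidate reproduces the full scan.

(x, y, θ) = (6.5, 2.5, 105°)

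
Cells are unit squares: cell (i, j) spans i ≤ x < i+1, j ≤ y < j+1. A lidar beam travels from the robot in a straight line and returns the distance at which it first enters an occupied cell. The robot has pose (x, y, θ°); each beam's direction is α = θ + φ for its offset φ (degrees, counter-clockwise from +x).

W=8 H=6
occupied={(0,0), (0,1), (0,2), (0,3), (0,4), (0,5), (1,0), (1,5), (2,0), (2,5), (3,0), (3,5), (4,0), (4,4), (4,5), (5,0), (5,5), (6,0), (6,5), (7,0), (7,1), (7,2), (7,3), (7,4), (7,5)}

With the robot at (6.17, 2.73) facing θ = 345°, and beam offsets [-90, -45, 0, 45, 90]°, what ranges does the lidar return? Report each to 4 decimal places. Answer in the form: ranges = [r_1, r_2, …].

beam 1: φ=-90°, α=255°
  d=(-0.2588,-0.9659)  start (6,2)  tX=0.6568 tY=0.7558  stride 1/|dx|=3.8637 1/|dy|=1.0353
    cross x-line → (5,2), t=0.6568
    cross y-line → (5,1), t=0.7558
    cross y-line → (5,0), t=1.7910 (wall)
  → r_1 = 1.7910
beam 2: φ=-45°, α=300°
  d=(0.5000,-0.8660)  start (6,2)  tX=1.6600 tY=0.8429  stride 1/|dx|=2.0000 1/|dy|=1.1547
    cross y-line → (6,1), t=0.8429
    cross x-line → (7,1), t=1.6600 (wall)
  → r_2 = 1.6600
beam 3: φ=0°, α=345°
  d=(0.9659,-0.2588)  start (6,2)  tX=0.8593 tY=2.8205  stride 1/|dx|=1.0353 1/|dy|=3.8637
    cross x-line → (7,2), t=0.8593 (wall)
  → r_3 = 0.8593
beam 4: φ=45°, α=30°
  d=(0.8660,0.5000)  start (6,2)  tX=0.9584 tY=0.5400  stride 1/|dx|=1.1547 1/|dy|=2.0000
    cross y-line → (6,3), t=0.5400
    cross x-line → (7,3), t=0.9584 (wall)
  → r_4 = 0.9584
beam 5: φ=90°, α=75°
  d=(0.2588,0.9659)  start (6,2)  tX=3.2069 tY=0.2795  stride 1/|dx|=3.8637 1/|dy|=1.0353
    cross y-line → (6,3), t=0.2795
    cross y-line → (6,4), t=1.3148
    cross y-line → (6,5), t=2.3501 (wall)
  → r_5 = 2.3501

ranges = [1.7910, 1.6600, 0.8593, 0.9584, 2.3501]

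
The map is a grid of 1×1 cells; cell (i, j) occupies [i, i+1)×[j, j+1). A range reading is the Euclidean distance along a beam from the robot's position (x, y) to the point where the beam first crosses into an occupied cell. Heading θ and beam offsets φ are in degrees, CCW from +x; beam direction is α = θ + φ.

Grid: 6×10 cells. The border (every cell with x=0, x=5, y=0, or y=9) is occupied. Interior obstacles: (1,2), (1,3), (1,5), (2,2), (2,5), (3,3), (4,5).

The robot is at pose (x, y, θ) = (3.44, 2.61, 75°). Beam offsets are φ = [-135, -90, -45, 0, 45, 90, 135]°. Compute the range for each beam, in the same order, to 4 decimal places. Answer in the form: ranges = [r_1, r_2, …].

beam 1: φ=-135°, α=300°
  d=(0.5000,-0.8660)  start (3,2)  tX=1.1200 tY=0.7044  stride 1/|dx|=2.0000 1/|dy|=1.1547
    cross y-line → (3,1), t=0.7044
    cross x-line → (4,1), t=1.1200
    cross y-line → (4,0), t=1.8591 (wall)
  → r_1 = 1.8591
beam 2: φ=-90°, α=345°
  d=(0.9659,-0.2588)  start (3,2)  tX=0.5798 tY=2.3569  stride 1/|dx|=1.0353 1/|dy|=3.8637
    cross x-line → (4,2), t=0.5798
    cross x-line → (5,2), t=1.6150 (wall)
  → r_2 = 1.6150
beam 3: φ=-45°, α=30°
  d=(0.8660,0.5000)  start (3,2)  tX=0.6466 tY=0.7800  stride 1/|dx|=1.1547 1/|dy|=2.0000
    cross x-line → (4,2), t=0.6466
    cross y-line → (4,3), t=0.7800
    cross x-line → (5,3), t=1.8013 (wall)
  → r_3 = 1.8013
beam 4: φ=0°, α=75°
  d=(0.2588,0.9659)  start (3,2)  tX=2.1637 tY=0.4038  stride 1/|dx|=3.8637 1/|dy|=1.0353
    cross y-line → (3,3), t=0.4038 (wall)
  → r_4 = 0.4038
beam 5: φ=45°, α=120°
  d=(-0.5000,0.8660)  start (3,2)  tX=0.8800 tY=0.4503  stride 1/|dx|=2.0000 1/|dy|=1.1547
    cross y-line → (3,3), t=0.4503 (wall)
  → r_5 = 0.4503
beam 6: φ=90°, α=165°
  d=(-0.9659,0.2588)  start (3,2)  tX=0.4555 tY=1.5068  stride 1/|dx|=1.0353 1/|dy|=3.8637
    cross x-line → (2,2), t=0.4555 (wall)
  → r_6 = 0.4555
beam 7: φ=135°, α=210°
  d=(-0.8660,-0.5000)  start (3,2)  tX=0.5081 tY=1.2200  stride 1/|dx|=1.1547 1/|dy|=2.0000
    cross x-line → (2,2), t=0.5081 (wall)
  → r_7 = 0.5081

ranges = [1.8591, 1.6150, 1.8013, 0.4038, 0.4503, 0.4555, 0.5081]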